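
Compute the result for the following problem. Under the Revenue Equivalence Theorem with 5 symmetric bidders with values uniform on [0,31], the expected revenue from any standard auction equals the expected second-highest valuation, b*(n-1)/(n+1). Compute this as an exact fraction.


Step 1: By Revenue Equivalence, expected revenue = b*(n-1)/(n+1)
Step 2: Substituting n = 5, b = 31
Step 3: Revenue = 31*(5-1)/(5+1) = 31*4/6
Step 4: Revenue = 124/6 = 62/3

62/3


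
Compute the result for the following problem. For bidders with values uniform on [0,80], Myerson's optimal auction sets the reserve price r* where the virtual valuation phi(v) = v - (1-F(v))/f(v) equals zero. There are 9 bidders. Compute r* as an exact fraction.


Step 1: For U[0,80], F(v) = v/80 and f(v) = 1/80
Step 2: phi(v) = v - (1 - v/80)/(1/80) = v - (80 - v) = 2v - 80
Step 3: Set phi(r*) = 0: 2r* - 80 = 0
Step 4: r* = 80/2 = 40 (the number of bidders n = 9 does not enter)

40


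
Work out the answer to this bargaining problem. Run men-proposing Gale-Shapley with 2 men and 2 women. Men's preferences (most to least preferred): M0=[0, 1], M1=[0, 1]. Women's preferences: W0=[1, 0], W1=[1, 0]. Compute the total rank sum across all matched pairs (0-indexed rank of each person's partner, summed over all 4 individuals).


Step 1: Run Gale-Shapley (men propose, women hold best offer):
  M0 proposes to W0; she accepts
  M1 proposes to W0; she switches from M0
  M0 proposes to W1; she accepts
Step 2: Final matching: W0-M1, W1-M0
Step 3: 0-indexed ranks (man's rank of his match, then woman's): 0 + 0 + 1 + 1
Step 4: Total rank sum = 2

2


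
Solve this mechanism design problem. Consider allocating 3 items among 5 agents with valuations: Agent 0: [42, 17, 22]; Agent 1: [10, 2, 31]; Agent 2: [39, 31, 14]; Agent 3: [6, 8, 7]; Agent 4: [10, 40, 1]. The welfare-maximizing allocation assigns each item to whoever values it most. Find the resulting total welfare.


Step 1: For each item, find the maximum value among all agents.
Step 2: Item 0 -> Agent 0 (value 42)
Step 3: Item 1 -> Agent 4 (value 40)
Step 4: Item 2 -> Agent 1 (value 31)
Step 5: Total welfare = 42 + 40 + 31 = 113

113


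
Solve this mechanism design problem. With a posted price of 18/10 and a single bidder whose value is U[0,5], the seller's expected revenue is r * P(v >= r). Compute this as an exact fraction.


Step 1: Posted price r = 9/5, value support [0,5]
Step 2: P(v >= r) = (5 - 9/5)/5 = 16/25
Step 3: Expected revenue = r * P(v >= r) = 9/5 * 16/25
Step 4: Revenue = 144/125

144/125


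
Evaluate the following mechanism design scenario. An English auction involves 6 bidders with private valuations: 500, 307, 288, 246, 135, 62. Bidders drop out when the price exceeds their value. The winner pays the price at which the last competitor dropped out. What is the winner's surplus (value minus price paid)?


Step 1: Identify the highest value: 500
Step 2: Identify the second-highest value: 307
Step 3: The final price = second-highest value = 307
Step 4: Surplus = 500 - 307 = 193

193


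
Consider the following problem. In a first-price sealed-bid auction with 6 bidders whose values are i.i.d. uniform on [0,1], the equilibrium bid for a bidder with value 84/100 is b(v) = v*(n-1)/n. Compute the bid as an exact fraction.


Step 1: The symmetric BNE bidding function is b(v) = v * (n-1) / n
Step 2: Substitute v = 21/25 and n = 6
Step 3: b = 21/25 * 5/6
Step 4: b = 7/10

7/10


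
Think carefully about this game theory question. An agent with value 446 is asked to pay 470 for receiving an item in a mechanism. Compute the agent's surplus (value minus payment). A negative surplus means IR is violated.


Step 1: Surplus = value - payment = 446 - 470 = -24
Step 2: IR is violated (surplus < 0)

-24


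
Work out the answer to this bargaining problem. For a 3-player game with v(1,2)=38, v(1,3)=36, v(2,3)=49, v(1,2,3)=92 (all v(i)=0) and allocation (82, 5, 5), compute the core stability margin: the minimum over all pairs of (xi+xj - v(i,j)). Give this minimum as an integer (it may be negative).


Step 1: Slack for coalition (1,2): x1+x2 - v12 = 87 - 38 = 49
Step 2: Slack for coalition (1,3): x1+x3 - v13 = 87 - 36 = 51
Step 3: Slack for coalition (2,3): x2+x3 - v23 = 10 - 49 = -39
Step 4: Minimum slack = min(49, 51, -39) = -39, attained by (2,3); coalition (2,3) can block (slack < 0), so the allocation is not in the core

-39


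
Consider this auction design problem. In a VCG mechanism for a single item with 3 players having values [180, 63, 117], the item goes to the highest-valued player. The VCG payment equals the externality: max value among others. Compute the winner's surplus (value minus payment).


Step 1: The winner is the agent with the highest value: agent 0 with value 180
Step 2: Values of other agents: [63, 117]
Step 3: VCG payment = max of others' values = 117
Step 4: Surplus = 180 - 117 = 63

63


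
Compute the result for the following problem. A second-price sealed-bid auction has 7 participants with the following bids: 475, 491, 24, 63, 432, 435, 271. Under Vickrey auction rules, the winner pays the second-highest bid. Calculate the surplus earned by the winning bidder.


Step 1: Sort bids in descending order: 491, 475, 435, 432, 271, 63, 24
Step 2: The winning bid is the highest: 491
Step 3: The payment equals the second-highest bid: 475
Step 4: Surplus = winner's bid - payment = 491 - 475 = 16

16


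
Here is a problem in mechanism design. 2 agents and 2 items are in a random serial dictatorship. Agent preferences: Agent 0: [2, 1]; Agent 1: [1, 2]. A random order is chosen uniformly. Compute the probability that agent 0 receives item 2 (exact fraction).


Step 1: Agent 0 wants item 2
Step 2: There are 2 possible orderings of agents
Step 3: In 2 orderings, agent 0 gets item 2
Step 4: Probability = 2/2 = 1

1


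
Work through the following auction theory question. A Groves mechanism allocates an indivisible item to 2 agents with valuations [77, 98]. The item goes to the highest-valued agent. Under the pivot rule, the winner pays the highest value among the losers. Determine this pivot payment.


Step 1: The efficient winner is agent 1 with value 98
Step 2: Other agents' values: [77]
Step 3: Pivot payment = max(others) = 77
Step 4: The winner pays 77

77


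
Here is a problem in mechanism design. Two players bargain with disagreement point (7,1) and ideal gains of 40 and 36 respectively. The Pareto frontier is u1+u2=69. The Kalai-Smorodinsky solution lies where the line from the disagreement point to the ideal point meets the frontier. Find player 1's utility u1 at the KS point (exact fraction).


Step 1: At the KS point, (u1-d1)/r1 = (u2-d2)/r2 = t and u1+u2 = 69
Step 2: u1 = d1 + r1*t and u2 = d2 + r2*t, so (d1 + r1*t) + (d2 + r2*t) = 69
Step 3: t = (69 - 7 - 1)/(40 + 36) = 61/76
Step 4: u1 = d1 + r1*t = 7 + 40 * 61/76 = 743/19
Step 5: (Check: u2 = d2 + r2*t = 568/19; u1+u2 = 743/19 + 568/19 = 69, on the frontier.)

743/19


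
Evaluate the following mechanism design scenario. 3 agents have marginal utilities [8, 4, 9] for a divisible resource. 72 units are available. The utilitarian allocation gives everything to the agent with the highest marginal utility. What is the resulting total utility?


Step 1: The marginal utilities are [8, 4, 9]
Step 2: The highest marginal utility is 9
Step 3: All 72 units go to that agent
Step 4: Total utility = 9 * 72 = 648

648


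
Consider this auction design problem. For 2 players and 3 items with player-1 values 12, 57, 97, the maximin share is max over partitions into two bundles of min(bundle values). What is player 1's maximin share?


Step 1: Item values = 12, 57, 97
Step 2: Enumerate all 2-bundle partitions and take the smaller bundle:
  Partition 1: {12} vs {57,97} -> bundles 12, 154; min = 12
  Partition 2: {57} vs {12,97} -> bundles 57, 109; min = 57
  Partition 3: {97} vs {12,57} -> bundles 97, 69; min = 69
Step 3: MMS = max(12, 57, 69) = 69

69


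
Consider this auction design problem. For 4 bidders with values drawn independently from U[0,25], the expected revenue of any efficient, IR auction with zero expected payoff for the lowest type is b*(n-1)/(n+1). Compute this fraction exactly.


Step 1: By Revenue Equivalence, expected revenue = b*(n-1)/(n+1)
Step 2: Substituting n = 4, b = 25
Step 3: Revenue = 25*(4-1)/(4+1) = 25*3/5
Step 4: Revenue = 75/5 = 15

15


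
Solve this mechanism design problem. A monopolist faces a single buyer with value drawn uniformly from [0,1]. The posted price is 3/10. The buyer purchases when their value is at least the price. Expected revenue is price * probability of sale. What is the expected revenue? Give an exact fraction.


Step 1: Posted price r = 3/10, value support [0,1]
Step 2: P(v >= r) = (1 - 3/10)/1 = 7/10
Step 3: Expected revenue = r * P(v >= r) = 3/10 * 7/10
Step 4: Revenue = 21/100

21/100


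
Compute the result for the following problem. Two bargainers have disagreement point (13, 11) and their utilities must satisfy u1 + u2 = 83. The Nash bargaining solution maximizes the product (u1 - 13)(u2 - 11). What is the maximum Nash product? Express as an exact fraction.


Step 1: The Nash solution splits surplus symmetrically above the disagreement point
Step 2: u1 = (total + d1 - d2)/2 = (83 + 13 - 11)/2 = 85/2
Step 3: u2 = (total - d1 + d2)/2 = (83 - 13 + 11)/2 = 81/2
Step 4: Nash product = (85/2 - 13) * (81/2 - 11)
Step 5: = 59/2 * 59/2 = 3481/4

3481/4


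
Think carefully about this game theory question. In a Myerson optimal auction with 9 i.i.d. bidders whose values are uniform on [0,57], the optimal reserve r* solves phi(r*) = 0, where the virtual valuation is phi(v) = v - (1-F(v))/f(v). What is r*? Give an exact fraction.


Step 1: For U[0,57], F(v) = v/57 and f(v) = 1/57
Step 2: phi(v) = v - (1 - v/57)/(1/57) = v - (57 - v) = 2v - 57
Step 3: Set phi(r*) = 0: 2r* - 57 = 0
Step 4: r* = 57/2 (the number of bidders n = 9 does not enter)

57/2


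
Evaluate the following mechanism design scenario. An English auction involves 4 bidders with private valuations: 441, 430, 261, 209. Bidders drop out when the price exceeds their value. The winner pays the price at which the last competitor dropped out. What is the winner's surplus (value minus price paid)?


Step 1: Identify the highest value: 441
Step 2: Identify the second-highest value: 430
Step 3: The final price = second-highest value = 430
Step 4: Surplus = 441 - 430 = 11

11


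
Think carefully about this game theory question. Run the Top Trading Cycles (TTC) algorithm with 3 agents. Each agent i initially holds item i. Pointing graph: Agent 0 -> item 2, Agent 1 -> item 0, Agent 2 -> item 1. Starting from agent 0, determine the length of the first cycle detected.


Step 1: Trace the pointer graph from agent 0: 0 -> 2 -> 1 -> 0
Step 2: A cycle is detected when we revisit agent 0
Step 3: The cycle is: 0 -> 2 -> 1 -> 0
Step 4: Cycle length = 3

3


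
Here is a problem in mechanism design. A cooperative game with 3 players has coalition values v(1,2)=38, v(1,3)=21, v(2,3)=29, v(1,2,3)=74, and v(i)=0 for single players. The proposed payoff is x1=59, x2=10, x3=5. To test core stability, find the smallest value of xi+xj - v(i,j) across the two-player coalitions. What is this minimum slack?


Step 1: Slack for coalition (1,2): x1+x2 - v12 = 69 - 38 = 31
Step 2: Slack for coalition (1,3): x1+x3 - v13 = 64 - 21 = 43
Step 3: Slack for coalition (2,3): x2+x3 - v23 = 15 - 29 = -14
Step 4: Minimum slack = min(31, 43, -14) = -14, attained by (2,3); coalition (2,3) can block (slack < 0), so the allocation is not in the core

-14


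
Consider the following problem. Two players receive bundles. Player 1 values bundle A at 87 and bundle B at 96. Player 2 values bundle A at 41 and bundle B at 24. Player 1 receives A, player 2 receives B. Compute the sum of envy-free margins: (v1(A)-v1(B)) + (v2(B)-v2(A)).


Step 1: Player 1's margin = v1(A) - v1(B) = 87 - 96 = -9
Step 2: Player 2's margin = v2(B) - v2(A) = 24 - 41 = -17
Step 3: Total margin = -9 + -17 = -26

-26


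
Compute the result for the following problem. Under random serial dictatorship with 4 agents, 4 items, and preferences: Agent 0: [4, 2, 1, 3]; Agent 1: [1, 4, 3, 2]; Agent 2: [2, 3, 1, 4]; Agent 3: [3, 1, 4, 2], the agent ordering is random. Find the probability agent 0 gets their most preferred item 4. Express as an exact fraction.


Step 1: Agent 0 wants item 4
Step 2: There are 24 possible orderings of agents
Step 3: In 24 orderings, agent 0 gets item 4
Step 4: Probability = 24/24 = 1

1


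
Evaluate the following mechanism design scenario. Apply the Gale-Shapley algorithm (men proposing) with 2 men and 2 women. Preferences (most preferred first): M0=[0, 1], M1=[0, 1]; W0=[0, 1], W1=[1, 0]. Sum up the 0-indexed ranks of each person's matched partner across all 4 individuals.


Step 1: Run Gale-Shapley (men propose, women hold best offer):
  M0 proposes to W0; she accepts
  M1 proposes to W0; rejected
  M1 proposes to W1; she accepts
Step 2: Final matching: W0-M0, W1-M1
Step 3: 0-indexed ranks (man's rank of his match, then woman's): 0 + 0 + 1 + 0
Step 4: Total rank sum = 1

1


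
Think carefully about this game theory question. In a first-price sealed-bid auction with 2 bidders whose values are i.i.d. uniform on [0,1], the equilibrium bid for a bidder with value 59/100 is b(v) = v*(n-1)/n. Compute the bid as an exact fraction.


Step 1: The symmetric BNE bidding function is b(v) = v * (n-1) / n
Step 2: Substitute v = 59/100 and n = 2
Step 3: b = 59/100 * 1/2
Step 4: b = 59/200

59/200


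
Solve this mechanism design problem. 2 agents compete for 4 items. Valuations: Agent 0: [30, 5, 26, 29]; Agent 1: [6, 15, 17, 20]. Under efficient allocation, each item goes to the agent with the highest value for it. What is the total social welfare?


Step 1: For each item, find the maximum value among all agents.
Step 2: Item 0 -> Agent 0 (value 30)
Step 3: Item 1 -> Agent 1 (value 15)
Step 4: Item 2 -> Agent 0 (value 26)
Step 5: Item 3 -> Agent 0 (value 29)
Step 6: Total welfare = 30 + 15 + 26 + 29 = 100

100


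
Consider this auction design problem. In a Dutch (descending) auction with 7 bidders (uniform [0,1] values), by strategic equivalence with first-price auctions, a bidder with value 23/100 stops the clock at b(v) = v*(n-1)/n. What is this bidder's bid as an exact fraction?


Step 1: Dutch auctions are strategically equivalent to first-price auctions
Step 2: The equilibrium bid is b(v) = v*(n-1)/n
Step 3: b = 23/100 * 6/7
Step 4: b = 69/350

69/350


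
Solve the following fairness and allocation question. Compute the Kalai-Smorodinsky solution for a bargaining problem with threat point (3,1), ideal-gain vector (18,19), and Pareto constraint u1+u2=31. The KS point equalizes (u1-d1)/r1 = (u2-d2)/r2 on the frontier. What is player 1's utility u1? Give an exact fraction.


Step 1: At the KS point, (u1-d1)/r1 = (u2-d2)/r2 = t and u1+u2 = 31
Step 2: u1 = d1 + r1*t and u2 = d2 + r2*t, so (d1 + r1*t) + (d2 + r2*t) = 31
Step 3: t = (31 - 3 - 1)/(18 + 19) = 27/37
Step 4: u1 = d1 + r1*t = 3 + 18 * 27/37 = 597/37
Step 5: (Check: u2 = d2 + r2*t = 550/37; u1+u2 = 597/37 + 550/37 = 31, on the frontier.)

597/37


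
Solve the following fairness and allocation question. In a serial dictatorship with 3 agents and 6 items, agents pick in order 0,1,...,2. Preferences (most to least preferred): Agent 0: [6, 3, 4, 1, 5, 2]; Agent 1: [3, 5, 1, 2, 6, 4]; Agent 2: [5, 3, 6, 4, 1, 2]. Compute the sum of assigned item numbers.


Step 1: Agent 0 picks item 6
Step 2: Agent 1 picks item 3
Step 3: Agent 2 picks item 5
Step 4: Sum = 6 + 3 + 5 = 14

14


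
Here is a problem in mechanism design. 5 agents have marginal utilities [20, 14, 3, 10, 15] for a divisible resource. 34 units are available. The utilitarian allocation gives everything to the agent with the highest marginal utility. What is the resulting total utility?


Step 1: The marginal utilities are [20, 14, 3, 10, 15]
Step 2: The highest marginal utility is 20
Step 3: All 34 units go to that agent
Step 4: Total utility = 20 * 34 = 680

680


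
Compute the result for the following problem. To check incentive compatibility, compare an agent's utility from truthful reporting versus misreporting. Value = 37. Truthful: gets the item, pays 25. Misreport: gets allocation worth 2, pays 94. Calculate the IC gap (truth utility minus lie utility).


Step 1: U(truth) = value - payment = 37 - 25 = 12
Step 2: U(lie) = allocation - payment = 2 - 94 = -92
Step 3: IC gap = 12 - (-92) = 104

104


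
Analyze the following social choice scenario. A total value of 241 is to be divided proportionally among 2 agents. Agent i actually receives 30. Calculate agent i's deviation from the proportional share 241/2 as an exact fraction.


Step 1: Proportional share = 241/2
Step 2: Agent's actual allocation = 30
Step 3: Excess = 30 - 241/2 = -181/2

-181/2


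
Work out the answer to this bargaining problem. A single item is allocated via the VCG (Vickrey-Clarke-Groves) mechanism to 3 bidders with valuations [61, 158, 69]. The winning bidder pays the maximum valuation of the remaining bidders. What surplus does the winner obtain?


Step 1: The winner is the agent with the highest value: agent 1 with value 158
Step 2: Values of other agents: [61, 69]
Step 3: VCG payment = max of others' values = 69
Step 4: Surplus = 158 - 69 = 89

89


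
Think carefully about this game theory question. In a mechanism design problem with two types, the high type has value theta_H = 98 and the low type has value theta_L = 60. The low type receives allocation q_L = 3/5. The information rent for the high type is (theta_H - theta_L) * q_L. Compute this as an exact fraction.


Step 1: theta_H - theta_L = 98 - 60 = 38
Step 2: Information rent = (theta_H - theta_L) * q_L
Step 3: = 38 * 3/5
Step 4: = 114/5

114/5


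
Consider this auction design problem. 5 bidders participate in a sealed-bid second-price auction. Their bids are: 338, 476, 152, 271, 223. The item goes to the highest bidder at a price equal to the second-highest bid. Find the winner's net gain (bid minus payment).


Step 1: Sort bids in descending order: 476, 338, 271, 223, 152
Step 2: The winning bid is the highest: 476
Step 3: The payment equals the second-highest bid: 338
Step 4: Surplus = winner's bid - payment = 476 - 338 = 138

138


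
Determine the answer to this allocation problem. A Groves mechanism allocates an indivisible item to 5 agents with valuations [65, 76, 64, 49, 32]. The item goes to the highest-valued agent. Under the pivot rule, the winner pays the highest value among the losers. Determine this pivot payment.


Step 1: The efficient winner is agent 1 with value 76
Step 2: Other agents' values: [65, 64, 49, 32]
Step 3: Pivot payment = max(others) = 65
Step 4: The winner pays 65

65


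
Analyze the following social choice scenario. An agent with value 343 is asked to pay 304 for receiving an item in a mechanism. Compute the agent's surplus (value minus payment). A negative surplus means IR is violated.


Step 1: Surplus = value - payment = 343 - 304 = 39
Step 2: IR is satisfied (surplus >= 0)

39


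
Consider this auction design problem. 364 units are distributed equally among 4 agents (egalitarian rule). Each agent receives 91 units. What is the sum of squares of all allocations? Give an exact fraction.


Step 1: Each agent's share = 364/4 = 91
Step 2: Square of each share = (91)^2 = 8281
Step 3: Sum of squares = 4 * 8281 = 33124

33124


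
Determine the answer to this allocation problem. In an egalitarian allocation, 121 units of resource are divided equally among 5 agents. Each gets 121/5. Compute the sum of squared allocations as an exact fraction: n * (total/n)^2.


Step 1: Each agent's share = 121/5
Step 2: Square of each share = (121/5)^2 = 14641/25
Step 3: Sum of squares = 5 * 14641/25 = 14641/5

14641/5


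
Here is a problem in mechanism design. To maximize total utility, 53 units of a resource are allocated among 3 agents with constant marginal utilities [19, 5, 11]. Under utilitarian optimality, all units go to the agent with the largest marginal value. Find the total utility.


Step 1: The marginal utilities are [19, 5, 11]
Step 2: The highest marginal utility is 19
Step 3: All 53 units go to that agent
Step 4: Total utility = 19 * 53 = 1007

1007


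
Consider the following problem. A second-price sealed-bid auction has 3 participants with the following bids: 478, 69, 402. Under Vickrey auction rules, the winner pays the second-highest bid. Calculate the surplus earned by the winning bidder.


Step 1: Sort bids in descending order: 478, 402, 69
Step 2: The winning bid is the highest: 478
Step 3: The payment equals the second-highest bid: 402
Step 4: Surplus = winner's bid - payment = 478 - 402 = 76

76


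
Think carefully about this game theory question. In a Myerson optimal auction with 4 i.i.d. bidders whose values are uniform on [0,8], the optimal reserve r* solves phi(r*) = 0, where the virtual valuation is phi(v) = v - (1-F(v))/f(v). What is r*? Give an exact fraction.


Step 1: For U[0,8], F(v) = v/8 and f(v) = 1/8
Step 2: phi(v) = v - (1 - v/8)/(1/8) = v - (8 - v) = 2v - 8
Step 3: Set phi(r*) = 0: 2r* - 8 = 0
Step 4: r* = 8/2 = 4 (the number of bidders n = 4 does not enter)

4


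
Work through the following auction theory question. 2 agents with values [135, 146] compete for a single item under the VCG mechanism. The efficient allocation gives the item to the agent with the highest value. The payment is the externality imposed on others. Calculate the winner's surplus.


Step 1: The winner is the agent with the highest value: agent 1 with value 146
Step 2: Values of other agents: [135]
Step 3: VCG payment = max of others' values = 135
Step 4: Surplus = 146 - 135 = 11

11


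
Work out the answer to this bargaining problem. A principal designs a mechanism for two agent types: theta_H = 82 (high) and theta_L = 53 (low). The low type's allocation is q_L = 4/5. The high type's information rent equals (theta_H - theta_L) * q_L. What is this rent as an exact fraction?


Step 1: theta_H - theta_L = 82 - 53 = 29
Step 2: Information rent = (theta_H - theta_L) * q_L
Step 3: = 29 * 4/5
Step 4: = 116/5

116/5


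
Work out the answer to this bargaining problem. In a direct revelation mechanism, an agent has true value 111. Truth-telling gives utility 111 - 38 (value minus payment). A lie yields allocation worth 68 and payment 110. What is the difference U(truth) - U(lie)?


Step 1: U(truth) = value - payment = 111 - 38 = 73
Step 2: U(lie) = allocation - payment = 68 - 110 = -42
Step 3: IC gap = 73 - (-42) = 115

115


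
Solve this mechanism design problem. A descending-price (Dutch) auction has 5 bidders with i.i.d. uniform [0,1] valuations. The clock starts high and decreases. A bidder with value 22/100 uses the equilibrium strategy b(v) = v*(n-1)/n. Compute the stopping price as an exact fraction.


Step 1: Dutch auctions are strategically equivalent to first-price auctions
Step 2: The equilibrium bid is b(v) = v*(n-1)/n
Step 3: b = 11/50 * 4/5
Step 4: b = 22/125

22/125


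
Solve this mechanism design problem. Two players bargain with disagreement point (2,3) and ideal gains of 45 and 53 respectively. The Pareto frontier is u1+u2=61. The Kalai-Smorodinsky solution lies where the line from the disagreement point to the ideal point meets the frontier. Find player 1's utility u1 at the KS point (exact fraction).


Step 1: At the KS point, (u1-d1)/r1 = (u2-d2)/r2 = t and u1+u2 = 61
Step 2: u1 = d1 + r1*t and u2 = d2 + r2*t, so (d1 + r1*t) + (d2 + r2*t) = 61
Step 3: t = (61 - 2 - 3)/(45 + 53) = 56/98 = 4/7
Step 4: u1 = d1 + r1*t = 2 + 45 * 4/7 = 194/7
Step 5: (Check: u2 = d2 + r2*t = 233/7; u1+u2 = 194/7 + 233/7 = 61, on the frontier.)

194/7


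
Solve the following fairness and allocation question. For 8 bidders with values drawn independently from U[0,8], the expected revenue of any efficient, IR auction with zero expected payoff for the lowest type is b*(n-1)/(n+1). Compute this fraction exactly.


Step 1: By Revenue Equivalence, expected revenue = b*(n-1)/(n+1)
Step 2: Substituting n = 8, b = 8
Step 3: Revenue = 8*(8-1)/(8+1) = 8*7/9
Step 4: Revenue = 56/9

56/9


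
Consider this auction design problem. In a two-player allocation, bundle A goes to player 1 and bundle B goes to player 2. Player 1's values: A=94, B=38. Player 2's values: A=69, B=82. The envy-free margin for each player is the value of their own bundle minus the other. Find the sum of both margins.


Step 1: Player 1's margin = v1(A) - v1(B) = 94 - 38 = 56
Step 2: Player 2's margin = v2(B) - v2(A) = 82 - 69 = 13
Step 3: Total margin = 56 + 13 = 69

69


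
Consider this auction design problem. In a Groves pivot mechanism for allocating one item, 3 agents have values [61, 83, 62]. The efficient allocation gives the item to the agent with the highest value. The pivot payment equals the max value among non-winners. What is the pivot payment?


Step 1: The efficient winner is agent 1 with value 83
Step 2: Other agents' values: [61, 62]
Step 3: Pivot payment = max(others) = 62
Step 4: The winner pays 62

62


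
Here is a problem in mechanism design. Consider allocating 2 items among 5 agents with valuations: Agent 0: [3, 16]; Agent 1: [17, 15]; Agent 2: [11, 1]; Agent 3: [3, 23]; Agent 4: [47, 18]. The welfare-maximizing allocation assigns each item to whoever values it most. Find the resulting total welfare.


Step 1: For each item, find the maximum value among all agents.
Step 2: Item 0 -> Agent 4 (value 47)
Step 3: Item 1 -> Agent 3 (value 23)
Step 4: Total welfare = 47 + 23 = 70

70


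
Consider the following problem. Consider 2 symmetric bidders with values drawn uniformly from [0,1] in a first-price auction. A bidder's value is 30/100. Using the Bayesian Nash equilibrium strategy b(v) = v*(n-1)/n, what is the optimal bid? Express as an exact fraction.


Step 1: The symmetric BNE bidding function is b(v) = v * (n-1) / n
Step 2: Substitute v = 3/10 and n = 2
Step 3: b = 3/10 * 1/2
Step 4: b = 3/20

3/20


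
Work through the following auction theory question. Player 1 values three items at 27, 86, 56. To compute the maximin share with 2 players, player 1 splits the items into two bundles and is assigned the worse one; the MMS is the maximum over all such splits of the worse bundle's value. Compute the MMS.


Step 1: Item values = 27, 86, 56
Step 2: Enumerate all 2-bundle partitions and take the smaller bundle:
  Partition 1: {27} vs {86,56} -> bundles 27, 142; min = 27
  Partition 2: {86} vs {27,56} -> bundles 86, 83; min = 83
  Partition 3: {56} vs {27,86} -> bundles 56, 113; min = 56
Step 3: MMS = max(27, 83, 56) = 83

83


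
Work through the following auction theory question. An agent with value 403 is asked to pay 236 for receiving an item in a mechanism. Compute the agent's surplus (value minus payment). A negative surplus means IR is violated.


Step 1: Surplus = value - payment = 403 - 236 = 167
Step 2: IR is satisfied (surplus >= 0)

167


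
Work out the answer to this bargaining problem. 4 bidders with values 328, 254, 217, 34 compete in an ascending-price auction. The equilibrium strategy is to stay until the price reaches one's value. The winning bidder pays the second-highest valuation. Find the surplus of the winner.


Step 1: Identify the highest value: 328
Step 2: Identify the second-highest value: 254
Step 3: The final price = second-highest value = 254
Step 4: Surplus = 328 - 254 = 74

74


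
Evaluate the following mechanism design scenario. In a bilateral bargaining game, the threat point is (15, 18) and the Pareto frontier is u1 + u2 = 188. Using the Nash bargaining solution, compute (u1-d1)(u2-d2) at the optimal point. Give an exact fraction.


Step 1: The Nash solution splits surplus symmetrically above the disagreement point
Step 2: u1 = (total + d1 - d2)/2 = (188 + 15 - 18)/2 = 185/2
Step 3: u2 = (total - d1 + d2)/2 = (188 - 15 + 18)/2 = 191/2
Step 4: Nash product = (185/2 - 15) * (191/2 - 18)
Step 5: = 155/2 * 155/2 = 24025/4

24025/4


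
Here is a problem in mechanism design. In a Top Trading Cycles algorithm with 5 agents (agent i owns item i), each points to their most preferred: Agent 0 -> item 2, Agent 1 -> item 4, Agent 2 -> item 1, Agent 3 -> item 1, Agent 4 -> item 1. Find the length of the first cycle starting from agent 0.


Step 1: Trace the pointer graph from agent 0: 0 -> 2 -> 1 -> 4 -> 1
Step 2: A cycle is detected when we revisit agent 1
Step 3: The cycle is: 1 -> 4 -> 1
Step 4: Cycle length = 2

2


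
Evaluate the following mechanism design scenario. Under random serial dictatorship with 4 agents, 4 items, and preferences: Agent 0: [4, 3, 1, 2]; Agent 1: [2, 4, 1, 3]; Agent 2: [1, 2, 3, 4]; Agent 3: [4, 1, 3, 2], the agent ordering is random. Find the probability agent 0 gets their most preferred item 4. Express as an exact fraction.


Step 1: Agent 0 wants item 4
Step 2: There are 24 possible orderings of agents
Step 3: In 12 orderings, agent 0 gets item 4
Step 4: Probability = 12/24 = 1/2

1/2


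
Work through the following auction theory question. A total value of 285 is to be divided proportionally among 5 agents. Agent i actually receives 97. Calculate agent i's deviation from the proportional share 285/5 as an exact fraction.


Step 1: Proportional share = 285/5 = 57
Step 2: Agent's actual allocation = 97
Step 3: Excess = 97 - 57 = 40

40


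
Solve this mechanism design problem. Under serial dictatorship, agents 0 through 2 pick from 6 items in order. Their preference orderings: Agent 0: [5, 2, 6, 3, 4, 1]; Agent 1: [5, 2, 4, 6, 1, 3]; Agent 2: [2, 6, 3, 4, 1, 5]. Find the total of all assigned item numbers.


Step 1: Agent 0 picks item 5
Step 2: Agent 1 picks item 2
Step 3: Agent 2 picks item 6
Step 4: Sum = 5 + 2 + 6 = 13

13


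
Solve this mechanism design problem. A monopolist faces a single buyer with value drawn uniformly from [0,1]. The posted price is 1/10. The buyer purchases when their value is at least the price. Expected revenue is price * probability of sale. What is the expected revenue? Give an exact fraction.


Step 1: Posted price r = 1/10, value support [0,1]
Step 2: P(v >= r) = (1 - 1/10)/1 = 9/10
Step 3: Expected revenue = r * P(v >= r) = 1/10 * 9/10
Step 4: Revenue = 9/100

9/100


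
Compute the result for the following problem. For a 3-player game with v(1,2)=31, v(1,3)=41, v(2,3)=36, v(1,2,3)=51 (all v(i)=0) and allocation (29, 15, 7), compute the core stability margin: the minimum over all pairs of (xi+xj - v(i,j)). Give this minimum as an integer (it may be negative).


Step 1: Slack for coalition (1,2): x1+x2 - v12 = 44 - 31 = 13
Step 2: Slack for coalition (1,3): x1+x3 - v13 = 36 - 41 = -5
Step 3: Slack for coalition (2,3): x2+x3 - v23 = 22 - 36 = -14
Step 4: Minimum slack = min(13, -5, -14) = -14, attained by (2,3); coalition (2,3) can block (slack < 0), so the allocation is not in the core

-14


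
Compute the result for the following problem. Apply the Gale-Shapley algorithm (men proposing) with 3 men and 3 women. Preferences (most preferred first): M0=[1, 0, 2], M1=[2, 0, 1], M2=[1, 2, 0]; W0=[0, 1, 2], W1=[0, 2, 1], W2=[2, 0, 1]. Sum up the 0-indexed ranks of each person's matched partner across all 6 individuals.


Step 1: Run Gale-Shapley (men propose, women hold best offer):
  M0 proposes to W1; she accepts
  M1 proposes to W2; she accepts
  M2 proposes to W1; rejected
  M2 proposes to W2; she switches from M1
  M1 proposes to W0; she accepts
Step 2: Final matching: W0-M1, W1-M0, W2-M2
Step 3: 0-indexed ranks (man's rank of his match, then woman's): 1 + 1 + 0 + 0 + 1 + 0
Step 4: Total rank sum = 3

3


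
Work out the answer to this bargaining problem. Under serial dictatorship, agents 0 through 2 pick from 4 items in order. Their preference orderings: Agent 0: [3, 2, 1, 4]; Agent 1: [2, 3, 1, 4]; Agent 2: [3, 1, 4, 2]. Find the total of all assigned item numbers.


Step 1: Agent 0 picks item 3
Step 2: Agent 1 picks item 2
Step 3: Agent 2 picks item 1
Step 4: Sum = 3 + 2 + 1 = 6

6


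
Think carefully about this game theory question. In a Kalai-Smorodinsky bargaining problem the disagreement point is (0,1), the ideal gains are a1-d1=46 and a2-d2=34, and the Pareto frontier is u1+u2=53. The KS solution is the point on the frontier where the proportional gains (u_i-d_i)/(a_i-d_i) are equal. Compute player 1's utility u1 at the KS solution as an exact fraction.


Step 1: At the KS point, (u1-d1)/r1 = (u2-d2)/r2 = t and u1+u2 = 53
Step 2: u1 = d1 + r1*t and u2 = d2 + r2*t, so (d1 + r1*t) + (d2 + r2*t) = 53
Step 3: t = (53 - 0 - 1)/(46 + 34) = 52/80 = 13/20
Step 4: u1 = d1 + r1*t = 0 + 46 * 13/20 = 299/10
Step 5: (Check: u2 = d2 + r2*t = 231/10; u1+u2 = 299/10 + 231/10 = 53, on the frontier.)

299/10


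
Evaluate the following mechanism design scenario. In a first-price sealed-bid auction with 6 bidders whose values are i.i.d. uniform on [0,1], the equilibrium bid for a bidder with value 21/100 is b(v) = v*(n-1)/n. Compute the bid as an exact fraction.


Step 1: The symmetric BNE bidding function is b(v) = v * (n-1) / n
Step 2: Substitute v = 21/100 and n = 6
Step 3: b = 21/100 * 5/6
Step 4: b = 7/40

7/40


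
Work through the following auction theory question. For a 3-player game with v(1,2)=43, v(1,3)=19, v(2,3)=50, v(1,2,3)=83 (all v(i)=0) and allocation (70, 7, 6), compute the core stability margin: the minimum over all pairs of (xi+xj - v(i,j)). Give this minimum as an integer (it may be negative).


Step 1: Slack for coalition (1,2): x1+x2 - v12 = 77 - 43 = 34
Step 2: Slack for coalition (1,3): x1+x3 - v13 = 76 - 19 = 57
Step 3: Slack for coalition (2,3): x2+x3 - v23 = 13 - 50 = -37
Step 4: Minimum slack = min(34, 57, -37) = -37, attained by (2,3); coalition (2,3) can block (slack < 0), so the allocation is not in the core

-37


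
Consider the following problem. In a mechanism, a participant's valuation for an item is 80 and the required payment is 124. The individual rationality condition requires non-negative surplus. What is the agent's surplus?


Step 1: Surplus = value - payment = 80 - 124 = -44
Step 2: IR is violated (surplus < 0)

-44


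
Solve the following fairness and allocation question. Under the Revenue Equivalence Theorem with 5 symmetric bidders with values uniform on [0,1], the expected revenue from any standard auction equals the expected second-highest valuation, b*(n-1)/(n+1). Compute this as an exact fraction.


Step 1: By Revenue Equivalence, expected revenue = b*(n-1)/(n+1)
Step 2: Substituting n = 5, b = 1
Step 3: Revenue = 1*(5-1)/(5+1) = 1*4/6
Step 4: Revenue = 4/6 = 2/3

2/3


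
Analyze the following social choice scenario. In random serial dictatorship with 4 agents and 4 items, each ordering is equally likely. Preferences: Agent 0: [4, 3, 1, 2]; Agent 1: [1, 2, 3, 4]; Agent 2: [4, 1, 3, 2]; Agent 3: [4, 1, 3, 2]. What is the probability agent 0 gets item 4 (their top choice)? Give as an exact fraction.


Step 1: Agent 0 wants item 4
Step 2: There are 24 possible orderings of agents
Step 3: In 8 orderings, agent 0 gets item 4
Step 4: Probability = 8/24 = 1/3

1/3


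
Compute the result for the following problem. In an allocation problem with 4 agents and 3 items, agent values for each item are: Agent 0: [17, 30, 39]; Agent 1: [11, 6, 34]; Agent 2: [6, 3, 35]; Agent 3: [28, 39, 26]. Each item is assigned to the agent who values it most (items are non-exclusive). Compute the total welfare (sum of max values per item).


Step 1: For each item, find the maximum value among all agents.
Step 2: Item 0 -> Agent 3 (value 28)
Step 3: Item 1 -> Agent 3 (value 39)
Step 4: Item 2 -> Agent 0 (value 39)
Step 5: Total welfare = 28 + 39 + 39 = 106

106


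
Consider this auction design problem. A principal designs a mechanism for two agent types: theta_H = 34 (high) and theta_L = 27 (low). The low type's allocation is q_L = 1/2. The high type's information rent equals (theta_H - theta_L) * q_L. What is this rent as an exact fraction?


Step 1: theta_H - theta_L = 34 - 27 = 7
Step 2: Information rent = (theta_H - theta_L) * q_L
Step 3: = 7 * 1/2
Step 4: = 7/2

7/2


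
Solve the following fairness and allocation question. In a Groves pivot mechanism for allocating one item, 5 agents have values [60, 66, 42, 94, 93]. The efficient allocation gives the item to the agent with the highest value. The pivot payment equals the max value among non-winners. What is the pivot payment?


Step 1: The efficient winner is agent 3 with value 94
Step 2: Other agents' values: [60, 66, 42, 93]
Step 3: Pivot payment = max(others) = 93
Step 4: The winner pays 93

93


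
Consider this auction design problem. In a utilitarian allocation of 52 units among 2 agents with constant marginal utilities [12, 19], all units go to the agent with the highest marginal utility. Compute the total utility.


Step 1: The marginal utilities are [12, 19]
Step 2: The highest marginal utility is 19
Step 3: All 52 units go to that agent
Step 4: Total utility = 19 * 52 = 988

988


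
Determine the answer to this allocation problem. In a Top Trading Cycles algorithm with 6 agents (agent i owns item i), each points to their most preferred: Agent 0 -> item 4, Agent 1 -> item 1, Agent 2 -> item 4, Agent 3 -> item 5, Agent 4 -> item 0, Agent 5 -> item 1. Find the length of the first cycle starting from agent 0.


Step 1: Trace the pointer graph from agent 0: 0 -> 4 -> 0
Step 2: A cycle is detected when we revisit agent 0
Step 3: The cycle is: 0 -> 4 -> 0
Step 4: Cycle length = 2

2


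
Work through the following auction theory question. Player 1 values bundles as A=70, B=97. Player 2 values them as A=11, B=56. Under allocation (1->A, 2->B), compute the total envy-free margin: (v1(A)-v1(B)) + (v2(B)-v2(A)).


Step 1: Player 1's margin = v1(A) - v1(B) = 70 - 97 = -27
Step 2: Player 2's margin = v2(B) - v2(A) = 56 - 11 = 45
Step 3: Total margin = -27 + 45 = 18

18


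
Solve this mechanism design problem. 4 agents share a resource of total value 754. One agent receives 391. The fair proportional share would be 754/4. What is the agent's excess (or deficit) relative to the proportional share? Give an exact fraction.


Step 1: Proportional share = 754/4 = 377/2
Step 2: Agent's actual allocation = 391
Step 3: Excess = 391 - 377/2 = 405/2

405/2


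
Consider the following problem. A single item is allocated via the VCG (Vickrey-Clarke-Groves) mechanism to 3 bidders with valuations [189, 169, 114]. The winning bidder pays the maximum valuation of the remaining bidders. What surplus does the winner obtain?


Step 1: The winner is the agent with the highest value: agent 0 with value 189
Step 2: Values of other agents: [169, 114]
Step 3: VCG payment = max of others' values = 169
Step 4: Surplus = 189 - 169 = 20

20


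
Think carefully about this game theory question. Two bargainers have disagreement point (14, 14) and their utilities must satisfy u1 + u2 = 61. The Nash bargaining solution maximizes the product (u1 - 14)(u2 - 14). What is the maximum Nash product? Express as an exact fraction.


Step 1: The Nash solution splits surplus symmetrically above the disagreement point
Step 2: u1 = (total + d1 - d2)/2 = (61 + 14 - 14)/2 = 61/2
Step 3: u2 = (total - d1 + d2)/2 = (61 - 14 + 14)/2 = 61/2
Step 4: Nash product = (61/2 - 14) * (61/2 - 14)
Step 5: = 33/2 * 33/2 = 1089/4

1089/4


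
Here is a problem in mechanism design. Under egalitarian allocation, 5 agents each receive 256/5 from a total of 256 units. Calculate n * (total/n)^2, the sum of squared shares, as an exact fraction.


Step 1: Each agent's share = 256/5
Step 2: Square of each share = (256/5)^2 = 65536/25
Step 3: Sum of squares = 5 * 65536/25 = 65536/5

65536/5


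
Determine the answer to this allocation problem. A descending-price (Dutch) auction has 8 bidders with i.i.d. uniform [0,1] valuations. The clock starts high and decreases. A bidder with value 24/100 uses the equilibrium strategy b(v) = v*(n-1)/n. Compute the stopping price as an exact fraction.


Step 1: Dutch auctions are strategically equivalent to first-price auctions
Step 2: The equilibrium bid is b(v) = v*(n-1)/n
Step 3: b = 6/25 * 7/8
Step 4: b = 21/100

21/100
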